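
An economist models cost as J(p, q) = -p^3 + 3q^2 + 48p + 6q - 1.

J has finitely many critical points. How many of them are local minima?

J separates as a function of p plus a function of q, so ∇J=0 decouples.
∂J/∂p = -3(p - 4)(p + 4) = 0 at p ∈ {-4, 4}; ∂J/∂q = 6(q + 1) = 0 at q ∈ {-1}.
The Hessian is diagonal: diag(J_pp, J_qq). Second derivatives: J_pp(-4)=24, J_pp(4)=-24; J_qq(-1)=6.
Local minima occur where both diagonal entries positive: (-4, -1). Count: 1.

1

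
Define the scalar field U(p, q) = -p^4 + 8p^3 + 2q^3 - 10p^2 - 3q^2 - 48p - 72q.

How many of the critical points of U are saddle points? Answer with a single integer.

U separates as a function of p plus a function of q, so ∇U=0 decouples.
∂U/∂p = -4(p - 4)(p - 3)(p + 1) = 0 at p ∈ {-1, 3, 4}; ∂U/∂q = 6(q - 4)(q + 3) = 0 at q ∈ {-3, 4}.
The Hessian is diagonal: diag(U_pp, U_qq). Second derivatives: U_pp(-1)=-80, U_pp(3)=16, U_pp(4)=-20; U_qq(-3)=-42, U_qq(4)=42.
Saddle points occur where the two diagonal entries have opposite signs: (-1, 4), (3, -3), (4, 4). Count: 3.

3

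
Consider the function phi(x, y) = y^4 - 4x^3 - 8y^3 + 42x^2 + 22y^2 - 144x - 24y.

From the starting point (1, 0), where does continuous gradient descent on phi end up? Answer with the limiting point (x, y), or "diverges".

phi is separable, so gradient descent decouples: x follows -∂phi/∂x, y follows -∂phi/∂y.
∂phi/∂x = -12(x - 4)(x - 3); at x=1 this is -72, so x increases.
∂phi/∂y = 4(y - 3)(y - 2)(y - 1); at y=0 this is -24, so y increases.
x converges to its nearest critical value 3 (a local min of the x-part); y converges to 1. The iterate converges to (3, 1).

(3, 1)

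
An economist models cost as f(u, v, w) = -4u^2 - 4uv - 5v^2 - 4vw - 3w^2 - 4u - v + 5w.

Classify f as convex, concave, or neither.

concave

f is quadratic, so its Hessian is the constant matrix H = [[-8, -4, 0], [-4, -10, -4], [0, -4, -6]].
Leading principal minors: -8, 64, -256.
Signs alternate −, +, − ⇒ H ≺ 0 ⇒ concave.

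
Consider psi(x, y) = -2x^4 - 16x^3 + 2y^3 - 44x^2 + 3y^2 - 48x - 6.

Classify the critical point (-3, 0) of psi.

saddle point

The mixed partial ∂²psi/∂x∂y is 0, so the Hessian at any point is diag(psi_xx, psi_yy) = diag(-8(3x^2 + 12x + 11), 6(2y + 1)).
At (-3, 0): H = diag(-16, 6).
The eigenvalues have opposite signs, so H is indefinite: a saddle point.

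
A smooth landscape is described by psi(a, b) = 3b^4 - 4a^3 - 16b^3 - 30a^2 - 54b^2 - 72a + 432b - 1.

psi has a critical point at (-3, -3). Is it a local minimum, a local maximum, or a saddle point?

local minimum

The mixed partial ∂²psi/∂a∂b is 0, so the Hessian at any point is diag(psi_aa, psi_bb) = diag(-12(2a + 5), 12(3b^2 - 8b - 9)).
At (-3, -3): H = diag(12, 504).
Both eigenvalues are positive, so H is positive definite: a local minimum.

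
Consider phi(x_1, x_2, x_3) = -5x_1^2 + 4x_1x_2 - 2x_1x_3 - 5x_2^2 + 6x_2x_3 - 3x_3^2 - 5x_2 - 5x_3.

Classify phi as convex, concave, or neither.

phi is quadratic, so its Hessian is the constant matrix H = [[-10, 4, -2], [4, -10, 6], [-2, 6, -6]].
Leading principal minors: -10, 84, -200.
Signs alternate −, +, − ⇒ H ≺ 0 ⇒ concave.

concave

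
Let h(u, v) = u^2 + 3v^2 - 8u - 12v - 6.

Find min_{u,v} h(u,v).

h(u,v) separates as P(u) + Q(v) − 6, so its minimum is min P + min Q − 6.
P'(u) = 2u - 8 vanishes at u ∈ {4}; Q'(v) = 6v - 12 vanishes at v ∈ {2}.
Local minima of P (where P''>0): P(4)=-16. Local minima of Q: Q(2)=-12.
So the global minimum of h is P(4) + Q(2) − 6 = -16 − 12 − 6 = -34, attained at (4, 2).

-34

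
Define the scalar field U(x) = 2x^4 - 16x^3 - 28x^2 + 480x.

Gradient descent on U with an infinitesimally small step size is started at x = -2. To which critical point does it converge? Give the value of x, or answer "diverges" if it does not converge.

-3

U'(x) = 8(x - 5)(x - 4)(x + 3), so U'(-2) = 336.
Gradient descent moves in the -U' direction, i.e. x is decreasing.
The nearest critical point in that direction is x = -3, where U'' = 448 > 0 (a local minimum). The iterate converges there.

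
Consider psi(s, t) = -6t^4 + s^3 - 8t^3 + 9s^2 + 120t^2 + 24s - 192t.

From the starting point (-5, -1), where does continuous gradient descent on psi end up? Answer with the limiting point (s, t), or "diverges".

psi is separable, so gradient descent decouples: s follows -∂psi/∂s, t follows -∂psi/∂t.
∂psi/∂s = 3(s + 2)(s + 4); at s=-5 this is 9, so s decreases.
∂psi/∂t = -24(t - 2)(t - 1)(t + 4); at t=-1 this is -432, so t increases.
The s-coordinate has no critical point in that direction and runs off to infinity.

diverges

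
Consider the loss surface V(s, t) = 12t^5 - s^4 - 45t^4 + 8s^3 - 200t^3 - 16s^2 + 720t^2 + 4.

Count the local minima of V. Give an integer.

2

V separates as a function of s plus a function of t, so ∇V=0 decouples.
∂V/∂s = -4s(s - 4)(s - 2) = 0 at s ∈ {0, 2, 4}; ∂V/∂t = 60t(t - 4)(t - 2)(t + 3) = 0 at t ∈ {-3, 0, 2, 4}.
The Hessian is diagonal: diag(V_ss, V_tt). Second derivatives: V_ss(0)=-32, V_ss(2)=16, V_ss(4)=-32; V_tt(-3)=-6300, V_tt(0)=1440, V_tt(2)=-1200, V_tt(4)=3360.
Local minima occur where both diagonal entries positive: (2, 0), (2, 4). Count: 2.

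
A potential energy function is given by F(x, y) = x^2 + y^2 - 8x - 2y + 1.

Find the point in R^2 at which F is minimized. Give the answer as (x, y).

F(x,y) separates as P(x) + Q(y) + 1, so its minimum is min P + min Q + 1.
P'(x) = 2x - 8 vanishes at x ∈ {4}; Q'(y) = 2y - 2 vanishes at y ∈ {1}.
Local minima of P (where P''>0): P(4)=-16. Local minima of Q: Q(1)=-1.
So the global minimum of F is P(4) + Q(1) + 1 = -16 − 1 + 1 = -16, attained at (4, 1).

(4, 1)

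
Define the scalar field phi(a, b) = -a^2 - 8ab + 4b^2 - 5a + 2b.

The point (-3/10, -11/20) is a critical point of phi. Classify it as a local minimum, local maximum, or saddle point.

The Hessian of phi is constant: H = [[-2, -8], [-8, 8]].
det(H) = (-2)·8 − (-8)² = -80.
Since det(H) < 0, H is indefinite and the critical point is a saddle point.

saddle point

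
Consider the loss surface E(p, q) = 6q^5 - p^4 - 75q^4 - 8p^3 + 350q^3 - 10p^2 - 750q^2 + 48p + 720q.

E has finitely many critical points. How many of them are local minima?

2

E separates as a function of p plus a function of q, so ∇E=0 decouples.
∂E/∂p = -4(p - 1)(p + 3)(p + 4) = 0 at p ∈ {-4, -3, 1}; ∂E/∂q = 30(q - 4)(q - 3)(q - 2)(q - 1) = 0 at q ∈ {1, 2, 3, 4}.
The Hessian is diagonal: diag(E_pp, E_qq). Second derivatives: E_pp(-4)=-20, E_pp(-3)=16, E_pp(1)=-80; E_qq(1)=-180, E_qq(2)=60, E_qq(3)=-60, E_qq(4)=180.
Local minima occur where both diagonal entries positive: (-3, 2), (-3, 4). Count: 2.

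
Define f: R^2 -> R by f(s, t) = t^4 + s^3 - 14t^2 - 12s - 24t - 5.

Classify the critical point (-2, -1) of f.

The mixed partial ∂²f/∂s∂t is 0, so the Hessian at any point is diag(f_ss, f_tt) = diag(6s, 4(3t^2 - 7)).
At (-2, -1): H = diag(-12, -16).
Both eigenvalues are negative, so H is negative definite: a local maximum.

local maximum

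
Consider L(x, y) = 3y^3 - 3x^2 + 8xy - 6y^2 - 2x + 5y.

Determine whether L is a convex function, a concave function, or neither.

The term 3y^3 is cubic, so the Hessian is not constant.
∂²L/∂y² = 18y - 12, which takes both signs as y varies (negative for sufficiently negative y). A diagonal entry of the Hessian changing sign means the Hessian is neither positive- nor negative-semidefinite on all of R^2.

neither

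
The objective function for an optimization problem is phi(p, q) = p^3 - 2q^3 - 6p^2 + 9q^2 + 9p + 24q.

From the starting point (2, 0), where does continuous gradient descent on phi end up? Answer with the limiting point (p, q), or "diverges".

(3, -1)

phi is separable, so gradient descent decouples: p follows -∂phi/∂p, q follows -∂phi/∂q.
∂phi/∂p = 3(p - 3)(p - 1); at p=2 this is -3, so p increases.
∂phi/∂q = -6(q - 4)(q + 1); at q=0 this is 24, so q decreases.
p converges to its nearest critical value 3 (a local min of the p-part); q converges to -1. The iterate converges to (3, -1).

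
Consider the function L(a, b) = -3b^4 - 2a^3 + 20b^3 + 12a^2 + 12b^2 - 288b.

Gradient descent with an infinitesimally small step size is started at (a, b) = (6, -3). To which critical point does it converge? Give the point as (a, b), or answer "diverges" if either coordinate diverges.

diverges

L is separable, so gradient descent decouples: a follows -∂L/∂a, b follows -∂L/∂b.
∂L/∂a = -6a(a - 4); at a=6 this is -72, so a increases.
∂L/∂b = -12(b - 4)(b - 3)(b + 2); at b=-3 this is 504, so b decreases.
The a-coordinate has no critical point in that direction and runs off to infinity.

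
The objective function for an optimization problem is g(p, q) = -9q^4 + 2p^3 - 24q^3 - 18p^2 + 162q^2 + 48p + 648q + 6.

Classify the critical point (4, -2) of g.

local minimum

The mixed partial ∂²g/∂p∂q is 0, so the Hessian at any point is diag(g_pp, g_qq) = diag(12(p - 3), 36(-3q^2 - 4q + 9)).
At (4, -2): H = diag(12, 180).
Both eigenvalues are positive, so H is positive definite: a local minimum.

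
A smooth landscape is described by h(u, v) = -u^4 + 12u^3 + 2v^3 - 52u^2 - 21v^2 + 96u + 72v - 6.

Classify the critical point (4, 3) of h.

local maximum

The mixed partial ∂²h/∂u∂v is 0, so the Hessian at any point is diag(h_uu, h_vv) = diag(4(-3u^2 + 18u - 26), 6(2v - 7)).
At (4, 3): H = diag(-8, -6).
Both eigenvalues are negative, so H is negative definite: a local maximum.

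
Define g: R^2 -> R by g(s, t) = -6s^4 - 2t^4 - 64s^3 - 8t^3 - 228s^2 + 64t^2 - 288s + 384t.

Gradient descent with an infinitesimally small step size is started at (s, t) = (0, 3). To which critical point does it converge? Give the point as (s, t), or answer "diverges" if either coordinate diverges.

diverges

g is separable, so gradient descent decouples: s follows -∂g/∂s, t follows -∂g/∂t.
∂g/∂s = -24(s + 1)(s + 3)(s + 4); at s=0 this is -288, so s increases.
∂g/∂t = -8(t - 4)(t + 3)(t + 4); at t=3 this is 336, so t decreases.
The s-coordinate has no critical point in that direction and runs off to infinity.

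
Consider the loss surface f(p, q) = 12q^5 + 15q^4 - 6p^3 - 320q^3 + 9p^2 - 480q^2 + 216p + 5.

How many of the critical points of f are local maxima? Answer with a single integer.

2

f separates as a function of p plus a function of q, so ∇f=0 decouples.
∂f/∂p = -18(p - 4)(p + 3) = 0 at p ∈ {-3, 4}; ∂f/∂q = 60q(q - 4)(q + 1)(q + 4) = 0 at q ∈ {-4, -1, 0, 4}.
The Hessian is diagonal: diag(f_pp, f_qq). Second derivatives: f_pp(-3)=126, f_pp(4)=-126; f_qq(-4)=-5760, f_qq(-1)=900, f_qq(0)=-960, f_qq(4)=9600.
Local maxima occur where both diagonal entries negative: (4, -4), (4, 0). Count: 2.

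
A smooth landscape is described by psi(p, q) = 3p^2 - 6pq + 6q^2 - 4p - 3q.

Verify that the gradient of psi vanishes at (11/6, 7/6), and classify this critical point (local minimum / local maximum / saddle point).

local minimum

∇psi = (6p - 6q - 4, -6p + 12q - 3); substituting (11/6, 7/6) gives ∇psi = (0, 0), so (11/6, 7/6) is indeed a critical point.
The Hessian of psi is constant: H = [[6, -6], [-6, 12]].
det(H) = 6·12 − (-6)² = 36.
det(H) > 0 and tr(H) = 18 > 0, so H is positive definite and the point is a local minimum.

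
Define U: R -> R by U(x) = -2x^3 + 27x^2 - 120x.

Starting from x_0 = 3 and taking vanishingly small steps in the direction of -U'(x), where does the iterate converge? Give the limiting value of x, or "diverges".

4

U'(x) = -6(x - 5)(x - 4), so U'(3) = -12.
Gradient descent moves in the -U' direction, i.e. x is increasing.
The nearest critical point in that direction is x = 4, where U'' = 6 > 0 (a local minimum). The iterate converges there.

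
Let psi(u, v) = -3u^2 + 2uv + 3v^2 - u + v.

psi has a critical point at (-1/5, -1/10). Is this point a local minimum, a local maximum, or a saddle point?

saddle point

The Hessian of psi is constant: H = [[-6, 2], [2, 6]].
det(H) = (-6)·6 − 2² = -40.
Since det(H) < 0, H is indefinite and the critical point is a saddle point.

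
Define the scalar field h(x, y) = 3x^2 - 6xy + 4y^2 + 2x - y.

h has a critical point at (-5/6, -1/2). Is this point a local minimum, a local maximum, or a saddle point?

local minimum

The Hessian of h is constant: H = [[6, -6], [-6, 8]].
det(H) = 6·8 − (-6)² = 12.
det(H) > 0 and tr(H) = 14 > 0, so H is positive definite and the point is a local minimum.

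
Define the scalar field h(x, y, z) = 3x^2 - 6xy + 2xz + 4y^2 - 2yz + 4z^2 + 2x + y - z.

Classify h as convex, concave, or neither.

h is quadratic, so its Hessian is the constant matrix H = [[6, -6, 2], [-6, 8, -2], [2, -2, 8]].
Leading principal minors: 6, 12, 88.
All positive ⇒ H ≻ 0 ⇒ convex.

convex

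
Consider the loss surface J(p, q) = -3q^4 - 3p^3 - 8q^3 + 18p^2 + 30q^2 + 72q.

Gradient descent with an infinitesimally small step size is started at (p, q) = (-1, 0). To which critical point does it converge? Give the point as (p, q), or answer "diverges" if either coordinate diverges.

(0, -1)

J is separable, so gradient descent decouples: p follows -∂J/∂p, q follows -∂J/∂q.
∂J/∂p = -9p(p - 4); at p=-1 this is -45, so p increases.
∂J/∂q = -12(q - 2)(q + 1)(q + 3); at q=0 this is 72, so q decreases.
p converges to its nearest critical value 0 (a local min of the p-part); q converges to -1. The iterate converges to (0, -1).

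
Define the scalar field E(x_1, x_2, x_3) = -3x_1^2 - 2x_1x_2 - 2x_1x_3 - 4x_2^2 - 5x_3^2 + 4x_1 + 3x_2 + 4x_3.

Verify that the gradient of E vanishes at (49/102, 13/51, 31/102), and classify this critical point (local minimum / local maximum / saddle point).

local maximum

∇E = (-6x_1 - 2x_2 - 2x_3 + 4, -2x_1 - 8x_2 + 3, -2x_1 - 10x_3 + 4); substituting (49/102, 13/51, 31/102) gives ∇E = (0, 0, 0), so (49/102, 13/51, 31/102) is indeed a critical point.
The Hessian is constant: H = [[-6, -2, -2], [-2, -8, 0], [-2, 0, -10]].
Leading principal minors: Δ₁ = -6, Δ₂ = 44, Δ₃ = -408.
The minors alternate sign starting negative (−, +, −), so H is negative definite: a local maximum.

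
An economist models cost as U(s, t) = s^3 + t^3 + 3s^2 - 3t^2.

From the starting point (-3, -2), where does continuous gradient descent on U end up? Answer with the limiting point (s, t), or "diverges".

U is separable, so gradient descent decouples: s follows -∂U/∂s, t follows -∂U/∂t.
∂U/∂s = 3s(s + 2); at s=-3 this is 9, so s decreases.
∂U/∂t = 3t(t - 2); at t=-2 this is 24, so t decreases.
The s-coordinate has no critical point in that direction and runs off to infinity.

diverges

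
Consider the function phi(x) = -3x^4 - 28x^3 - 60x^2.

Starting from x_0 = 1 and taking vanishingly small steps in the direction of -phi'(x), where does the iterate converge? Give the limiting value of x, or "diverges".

phi'(x) = -12x(x + 2)(x + 5), so phi'(1) = -216.
Gradient descent moves in the -phi' direction, i.e. x is increasing.
There is no critical point above x=1, and phi' keeps the same sign, so the iterate runs off to +∞.

diverges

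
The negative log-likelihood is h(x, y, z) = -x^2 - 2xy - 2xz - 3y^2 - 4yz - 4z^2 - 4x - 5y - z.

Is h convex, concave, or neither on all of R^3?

h is quadratic, so its Hessian is the constant matrix H = [[-2, -2, -2], [-2, -6, -4], [-2, -4, -8]].
Leading principal minors: -2, 8, -40.
Signs alternate −, +, − ⇒ H ≺ 0 ⇒ concave.

concave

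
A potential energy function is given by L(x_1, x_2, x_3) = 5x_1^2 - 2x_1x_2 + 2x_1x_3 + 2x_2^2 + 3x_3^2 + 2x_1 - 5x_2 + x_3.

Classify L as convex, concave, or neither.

L is quadratic, so its Hessian is the constant matrix H = [[10, -2, 2], [-2, 4, 0], [2, 0, 6]].
Leading principal minors: 10, 36, 200.
All positive ⇒ H ≻ 0 ⇒ convex.

convex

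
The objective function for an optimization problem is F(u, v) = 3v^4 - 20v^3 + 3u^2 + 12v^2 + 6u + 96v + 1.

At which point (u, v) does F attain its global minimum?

F(u,v) separates as P(u) + Q(v) + 1, so its minimum is min P + min Q + 1.
P'(u) = 6u + 6 vanishes at u ∈ {-1}; Q'(v) = 12(v - 4)(v - 2)(v + 1) vanishes at v ∈ {-1, 2, 4}.
Local minima of P (where P''>0): P(-1)=-3. Local minima of Q: Q(-1)=-61, Q(4)=64.
So the global minimum of F is P(-1) + Q(-1) + 1 = -3 − 61 + 1 = -63, attained at (-1, -1).

(-1, -1)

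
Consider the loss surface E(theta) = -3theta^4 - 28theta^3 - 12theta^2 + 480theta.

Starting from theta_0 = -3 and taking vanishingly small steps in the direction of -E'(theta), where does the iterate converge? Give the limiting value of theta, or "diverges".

E'(theta) = -12(theta - 2)(theta + 4)(theta + 5), so E'(-3) = 120.
Gradient descent moves in the -E' direction, i.e. theta is decreasing.
The nearest critical point in that direction is theta = -4, where E'' = 72 > 0 (a local minimum). The iterate converges there.

-4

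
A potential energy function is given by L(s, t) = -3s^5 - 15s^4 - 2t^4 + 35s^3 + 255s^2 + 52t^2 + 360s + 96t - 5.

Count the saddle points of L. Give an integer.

6

L separates as a function of s plus a function of t, so ∇L=0 decouples.
∂L/∂s = -15(s - 3)(s + 1)(s + 2)(s + 4) = 0 at s ∈ {-4, -2, -1, 3}; ∂L/∂t = -8(t - 4)(t + 1)(t + 3) = 0 at t ∈ {-3, -1, 4}.
The Hessian is diagonal: diag(L_ss, L_tt). Second derivatives: L_ss(-4)=630, L_ss(-2)=-150, L_ss(-1)=180, L_ss(3)=-2100; L_tt(-3)=-112, L_tt(-1)=80, L_tt(4)=-280.
Saddle points occur where the two diagonal entries have opposite signs: (-4, -3), (-4, 4), (-2, -1), (-1, -3), (-1, 4), (3, -1). Count: 6.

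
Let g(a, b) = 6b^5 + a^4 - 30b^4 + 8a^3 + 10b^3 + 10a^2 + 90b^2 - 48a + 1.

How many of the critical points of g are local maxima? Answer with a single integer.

g separates as a function of a plus a function of b, so ∇g=0 decouples.
∂g/∂a = 4(a - 1)(a + 3)(a + 4) = 0 at a ∈ {-4, -3, 1}; ∂g/∂b = 30b(b - 3)(b - 2)(b + 1) = 0 at b ∈ {-1, 0, 2, 3}.
The Hessian is diagonal: diag(g_aa, g_bb). Second derivatives: g_aa(-4)=20, g_aa(-3)=-16, g_aa(1)=80; g_bb(-1)=-360, g_bb(0)=180, g_bb(2)=-180, g_bb(3)=360.
Local maxima occur where both diagonal entries negative: (-3, -1), (-3, 2). Count: 2.

2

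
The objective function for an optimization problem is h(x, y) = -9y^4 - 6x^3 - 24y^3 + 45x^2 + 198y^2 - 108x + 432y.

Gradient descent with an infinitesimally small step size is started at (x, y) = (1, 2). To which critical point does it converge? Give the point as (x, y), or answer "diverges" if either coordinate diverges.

h is separable, so gradient descent decouples: x follows -∂h/∂x, y follows -∂h/∂y.
∂h/∂x = -18(x - 3)(x - 2); at x=1 this is -36, so x increases.
∂h/∂y = -36(y - 3)(y + 1)(y + 4); at y=2 this is 648, so y decreases.
x converges to its nearest critical value 2 (a local min of the x-part); y converges to -1. The iterate converges to (2, -1).

(2, -1)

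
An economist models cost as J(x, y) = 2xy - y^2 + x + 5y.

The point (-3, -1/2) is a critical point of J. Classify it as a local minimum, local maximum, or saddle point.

The Hessian of J is constant: H = [[0, 2], [2, -2]].
det(H) = 0·(-2) − 2² = -4.
Since det(H) < 0, H is indefinite and the critical point is a saddle point.

saddle point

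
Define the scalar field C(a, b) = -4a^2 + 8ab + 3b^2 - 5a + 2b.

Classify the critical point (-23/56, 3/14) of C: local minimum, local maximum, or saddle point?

The Hessian of C is constant: H = [[-8, 8], [8, 6]].
det(H) = (-8)·6 − 8² = -112.
Since det(H) < 0, H is indefinite and the critical point is a saddle point.

saddle point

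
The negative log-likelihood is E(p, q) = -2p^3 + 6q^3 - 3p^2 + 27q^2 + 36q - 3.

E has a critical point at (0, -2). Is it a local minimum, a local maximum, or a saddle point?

The mixed partial ∂²E/∂p∂q is 0, so the Hessian at any point is diag(E_pp, E_qq) = diag(-6(2p + 1), 18(2q + 3)).
At (0, -2): H = diag(-6, -18).
Both eigenvalues are negative, so H is negative definite: a local maximum.

local maximum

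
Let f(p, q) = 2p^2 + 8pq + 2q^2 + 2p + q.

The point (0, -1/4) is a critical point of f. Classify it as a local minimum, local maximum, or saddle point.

saddle point

The Hessian of f is constant: H = [[4, 8], [8, 4]].
det(H) = 4·4 − 8² = -48.
Since det(H) < 0, H is indefinite and the critical point is a saddle point.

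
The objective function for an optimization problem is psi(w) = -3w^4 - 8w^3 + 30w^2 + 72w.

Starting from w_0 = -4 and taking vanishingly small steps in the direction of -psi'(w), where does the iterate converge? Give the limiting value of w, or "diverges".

psi'(w) = -12(w - 2)(w + 1)(w + 3), so psi'(-4) = 216.
Gradient descent moves in the -psi' direction, i.e. w is decreasing.
There is no critical point below w=-4, and psi' keeps the same sign, so the iterate runs off to −∞.

diverges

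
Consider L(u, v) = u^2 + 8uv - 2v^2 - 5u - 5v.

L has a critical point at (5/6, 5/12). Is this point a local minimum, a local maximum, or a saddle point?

The Hessian of L is constant: H = [[2, 8], [8, -4]].
det(H) = 2·(-4) − 8² = -72.
Since det(H) < 0, H is indefinite and the critical point is a saddle point.

saddle point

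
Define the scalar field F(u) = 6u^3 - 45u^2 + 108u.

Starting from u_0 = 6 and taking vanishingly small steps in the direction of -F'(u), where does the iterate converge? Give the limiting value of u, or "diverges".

3

F'(u) = 18(u - 3)(u - 2), so F'(6) = 216.
Gradient descent moves in the -F' direction, i.e. u is decreasing.
The nearest critical point in that direction is u = 3, where F'' = 18 > 0 (a local minimum). The iterate converges there.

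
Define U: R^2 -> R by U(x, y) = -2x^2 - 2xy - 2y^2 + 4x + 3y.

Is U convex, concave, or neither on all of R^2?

U is quadratic, so its Hessian is the constant matrix H = [[-4, -2], [-2, -4]].
det(H) = 12, tr(H) = -8.
det(H) > 0 and tr(H) < 0, so H is negative definite everywhere: concave.

concave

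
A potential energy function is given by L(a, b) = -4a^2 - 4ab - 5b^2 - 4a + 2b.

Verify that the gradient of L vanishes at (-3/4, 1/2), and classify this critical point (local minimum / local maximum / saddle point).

∇L = (-8a - 4b - 4, -4a - 10b + 2); substituting (-3/4, 1/2) gives ∇L = (0, 0), so (-3/4, 1/2) is indeed a critical point.
The Hessian of L is constant: H = [[-8, -4], [-4, -10]].
det(H) = (-8)·(-10) − (-4)² = 64.
det(H) > 0 and tr(H) = -18 < 0, so H is negative definite and the point is a local maximum.

local maximum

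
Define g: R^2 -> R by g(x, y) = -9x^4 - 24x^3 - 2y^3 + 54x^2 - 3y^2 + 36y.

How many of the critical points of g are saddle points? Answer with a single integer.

g separates as a function of x plus a function of y, so ∇g=0 decouples.
∂g/∂x = -36x(x - 1)(x + 3) = 0 at x ∈ {-3, 0, 1}; ∂g/∂y = -6(y - 2)(y + 3) = 0 at y ∈ {-3, 2}.
The Hessian is diagonal: diag(g_xx, g_yy). Second derivatives: g_xx(-3)=-432, g_xx(0)=108, g_xx(1)=-144; g_yy(-3)=30, g_yy(2)=-30.
Saddle points occur where the two diagonal entries have opposite signs: (-3, -3), (0, 2), (1, -3). Count: 3.

3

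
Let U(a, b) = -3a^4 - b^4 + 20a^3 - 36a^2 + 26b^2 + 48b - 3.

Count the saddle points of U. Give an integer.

4

U separates as a function of a plus a function of b, so ∇U=0 decouples.
∂U/∂a = -12a(a - 3)(a - 2) = 0 at a ∈ {0, 2, 3}; ∂U/∂b = -4(b - 4)(b + 1)(b + 3) = 0 at b ∈ {-3, -1, 4}.
The Hessian is diagonal: diag(U_aa, U_bb). Second derivatives: U_aa(0)=-72, U_aa(2)=24, U_aa(3)=-36; U_bb(-3)=-56, U_bb(-1)=40, U_bb(4)=-140.
Saddle points occur where the two diagonal entries have opposite signs: (0, -1), (2, -3), (2, 4), (3, -1). Count: 4.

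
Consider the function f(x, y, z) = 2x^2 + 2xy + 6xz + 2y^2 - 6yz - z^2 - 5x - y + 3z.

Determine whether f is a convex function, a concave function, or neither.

neither

f is quadratic, so its Hessian is the constant matrix H = [[4, 2, 6], [2, 4, -6], [6, -6, -2]].
Leading principal minors: 4, 12, -456.
Neither pattern holds ⇒ H is indefinite ⇒ neither convex nor concave.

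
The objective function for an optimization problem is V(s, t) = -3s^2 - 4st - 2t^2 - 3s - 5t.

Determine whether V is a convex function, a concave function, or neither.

concave

V is quadratic, so its Hessian is the constant matrix H = [[-6, -4], [-4, -4]].
det(H) = 8, tr(H) = -10.
det(H) > 0 and tr(H) < 0, so H is negative definite everywhere: concave.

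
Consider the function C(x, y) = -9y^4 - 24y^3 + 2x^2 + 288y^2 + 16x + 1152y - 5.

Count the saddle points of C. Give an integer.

2

C separates as a function of x plus a function of y, so ∇C=0 decouples.
∂C/∂x = 4(x + 4) = 0 at x ∈ {-4}; ∂C/∂y = -36(y - 4)(y + 2)(y + 4) = 0 at y ∈ {-4, -2, 4}.
The Hessian is diagonal: diag(C_xx, C_yy). Second derivatives: C_xx(-4)=4; C_yy(-4)=-576, C_yy(-2)=432, C_yy(4)=-1728.
Saddle points occur where the two diagonal entries have opposite signs: (-4, -4), (-4, 4). Count: 2.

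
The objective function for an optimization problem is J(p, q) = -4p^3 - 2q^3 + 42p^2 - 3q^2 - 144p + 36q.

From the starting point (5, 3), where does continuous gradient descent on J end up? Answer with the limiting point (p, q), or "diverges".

diverges

J is separable, so gradient descent decouples: p follows -∂J/∂p, q follows -∂J/∂q.
∂J/∂p = -12(p - 4)(p - 3); at p=5 this is -24, so p increases.
∂J/∂q = -6(q - 2)(q + 3); at q=3 this is -36, so q increases.
The p-coordinate has no critical point in that direction and runs off to infinity.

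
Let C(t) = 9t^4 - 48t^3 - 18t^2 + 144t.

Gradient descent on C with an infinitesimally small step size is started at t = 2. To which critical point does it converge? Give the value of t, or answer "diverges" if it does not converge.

C'(t) = 36(t - 4)(t - 1)(t + 1), so C'(2) = -216.
Gradient descent moves in the -C' direction, i.e. t is increasing.
The nearest critical point in that direction is t = 4, where C'' = 540 > 0 (a local minimum). The iterate converges there.

4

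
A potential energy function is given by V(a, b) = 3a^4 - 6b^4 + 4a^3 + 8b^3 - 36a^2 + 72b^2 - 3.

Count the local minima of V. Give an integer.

V separates as a function of a plus a function of b, so ∇V=0 decouples.
∂V/∂a = 12a(a - 2)(a + 3) = 0 at a ∈ {-3, 0, 2}; ∂V/∂b = -24b(b - 3)(b + 2) = 0 at b ∈ {-2, 0, 3}.
The Hessian is diagonal: diag(V_aa, V_bb). Second derivatives: V_aa(-3)=180, V_aa(0)=-72, V_aa(2)=120; V_bb(-2)=-240, V_bb(0)=144, V_bb(3)=-360.
Local minima occur where both diagonal entries positive: (-3, 0), (2, 0). Count: 2.

2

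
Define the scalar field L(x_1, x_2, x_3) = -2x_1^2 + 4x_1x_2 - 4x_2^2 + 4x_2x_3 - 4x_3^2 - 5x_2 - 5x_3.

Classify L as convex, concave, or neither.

concave

L is quadratic, so its Hessian is the constant matrix H = [[-4, 4, 0], [4, -8, 4], [0, 4, -8]].
Leading principal minors: -4, 16, -64.
Signs alternate −, +, − ⇒ H ≺ 0 ⇒ concave.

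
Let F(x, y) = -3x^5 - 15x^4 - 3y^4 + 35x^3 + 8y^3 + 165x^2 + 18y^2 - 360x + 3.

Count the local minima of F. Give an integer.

F separates as a function of x plus a function of y, so ∇F=0 decouples.
∂F/∂x = -15(x - 2)(x - 1)(x + 3)(x + 4) = 0 at x ∈ {-4, -3, 1, 2}; ∂F/∂y = -12y(y - 3)(y + 1) = 0 at y ∈ {-1, 0, 3}.
The Hessian is diagonal: diag(F_xx, F_yy). Second derivatives: F_xx(-4)=450, F_xx(-3)=-300, F_xx(1)=300, F_xx(2)=-450; F_yy(-1)=-48, F_yy(0)=36, F_yy(3)=-144.
Local minima occur where both diagonal entries positive: (-4, 0), (1, 0). Count: 2.

2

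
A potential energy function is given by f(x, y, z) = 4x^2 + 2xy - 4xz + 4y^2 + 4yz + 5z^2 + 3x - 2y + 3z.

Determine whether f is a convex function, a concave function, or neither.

convex

f is quadratic, so its Hessian is the constant matrix H = [[8, 2, -4], [2, 8, 4], [-4, 4, 10]].
Leading principal minors: 8, 60, 280.
All positive ⇒ H ≻ 0 ⇒ convex.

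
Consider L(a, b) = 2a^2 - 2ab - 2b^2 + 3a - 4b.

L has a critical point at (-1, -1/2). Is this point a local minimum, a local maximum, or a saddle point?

saddle point

The Hessian of L is constant: H = [[4, -2], [-2, -4]].
det(H) = 4·(-4) − (-2)² = -20.
Since det(H) < 0, H is indefinite and the critical point is a saddle point.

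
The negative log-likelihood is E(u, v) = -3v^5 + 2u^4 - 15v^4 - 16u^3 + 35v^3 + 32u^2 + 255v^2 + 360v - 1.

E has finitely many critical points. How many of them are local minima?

E separates as a function of u plus a function of v, so ∇E=0 decouples.
∂E/∂u = 8u(u - 4)(u - 2) = 0 at u ∈ {0, 2, 4}; ∂E/∂v = -15(v - 3)(v + 1)(v + 2)(v + 4) = 0 at v ∈ {-4, -2, -1, 3}.
The Hessian is diagonal: diag(E_uu, E_vv). Second derivatives: E_uu(0)=64, E_uu(2)=-32, E_uu(4)=64; E_vv(-4)=630, E_vv(-2)=-150, E_vv(-1)=180, E_vv(3)=-2100.
Local minima occur where both diagonal entries positive: (0, -4), (0, -1), (4, -4), (4, -1). Count: 4.

4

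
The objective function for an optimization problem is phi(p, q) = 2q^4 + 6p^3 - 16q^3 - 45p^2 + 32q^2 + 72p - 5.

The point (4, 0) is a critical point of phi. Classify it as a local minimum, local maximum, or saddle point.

local minimum

The mixed partial ∂²phi/∂p∂q is 0, so the Hessian at any point is diag(phi_pp, phi_qq) = diag(18(2p - 5), 8(3q^2 - 12q + 8)).
At (4, 0): H = diag(54, 64).
Both eigenvalues are positive, so H is positive definite: a local minimum.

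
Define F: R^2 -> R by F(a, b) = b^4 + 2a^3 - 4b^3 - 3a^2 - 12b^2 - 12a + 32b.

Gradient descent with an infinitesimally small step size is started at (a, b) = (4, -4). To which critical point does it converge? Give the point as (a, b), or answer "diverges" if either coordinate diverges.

(2, -2)

F is separable, so gradient descent decouples: a follows -∂F/∂a, b follows -∂F/∂b.
∂F/∂a = 6(a - 2)(a + 1); at a=4 this is 60, so a decreases.
∂F/∂b = 4(b - 4)(b - 1)(b + 2); at b=-4 this is -320, so b increases.
a converges to its nearest critical value 2 (a local min of the a-part); b converges to -2. The iterate converges to (2, -2).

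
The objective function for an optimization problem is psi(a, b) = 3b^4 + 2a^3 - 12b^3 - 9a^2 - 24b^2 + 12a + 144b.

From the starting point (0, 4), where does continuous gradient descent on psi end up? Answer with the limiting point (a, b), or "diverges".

diverges

psi is separable, so gradient descent decouples: a follows -∂psi/∂a, b follows -∂psi/∂b.
∂psi/∂a = 6(a - 2)(a - 1); at a=0 this is 12, so a decreases.
∂psi/∂b = 12(b - 3)(b - 2)(b + 2); at b=4 this is 144, so b decreases.
The a-coordinate has no critical point in that direction and runs off to infinity.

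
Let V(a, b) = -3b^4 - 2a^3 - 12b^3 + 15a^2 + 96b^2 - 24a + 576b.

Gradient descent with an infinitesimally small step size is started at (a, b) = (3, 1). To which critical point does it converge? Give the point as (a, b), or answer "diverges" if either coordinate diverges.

(1, -3)

V is separable, so gradient descent decouples: a follows -∂V/∂a, b follows -∂V/∂b.
∂V/∂a = -6(a - 4)(a - 1); at a=3 this is 12, so a decreases.
∂V/∂b = -12(b - 4)(b + 3)(b + 4); at b=1 this is 720, so b decreases.
a converges to its nearest critical value 1 (a local min of the a-part); b converges to -3. The iterate converges to (1, -3).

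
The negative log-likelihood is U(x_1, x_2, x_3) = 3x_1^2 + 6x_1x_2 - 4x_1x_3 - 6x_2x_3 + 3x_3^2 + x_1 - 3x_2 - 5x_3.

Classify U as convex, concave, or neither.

U is quadratic, so its Hessian is the constant matrix H = [[6, 6, -4], [6, 0, -6], [-4, -6, 6]].
Leading principal minors: 6, -36, -144.
Neither pattern holds ⇒ H is indefinite ⇒ neither convex nor concave.

neither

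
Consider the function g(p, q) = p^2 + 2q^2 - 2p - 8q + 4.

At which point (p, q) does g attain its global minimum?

g(p,q) separates as A(p) + B(q) + 4, so its minimum is min A + min B + 4.
A'(p) = 2p - 2 vanishes at p ∈ {1}; B'(q) = 4q - 8 vanishes at q ∈ {2}.
Local minima of A (where A''>0): A(1)=-1. Local minima of B: B(2)=-8.
So the global minimum of g is A(1) + B(2) + 4 = -1 − 8 + 4 = -5, attained at (1, 2).

(1, 2)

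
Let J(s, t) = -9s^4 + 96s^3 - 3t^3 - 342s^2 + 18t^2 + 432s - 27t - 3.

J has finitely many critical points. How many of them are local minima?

1

J separates as a function of s plus a function of t, so ∇J=0 decouples.
∂J/∂s = -36(s - 4)(s - 3)(s - 1) = 0 at s ∈ {1, 3, 4}; ∂J/∂t = -9(t - 3)(t - 1) = 0 at t ∈ {1, 3}.
The Hessian is diagonal: diag(J_ss, J_tt). Second derivatives: J_ss(1)=-216, J_ss(3)=72, J_ss(4)=-108; J_tt(1)=18, J_tt(3)=-18.
Local minima occur where both diagonal entries positive: (3, 1). Count: 1.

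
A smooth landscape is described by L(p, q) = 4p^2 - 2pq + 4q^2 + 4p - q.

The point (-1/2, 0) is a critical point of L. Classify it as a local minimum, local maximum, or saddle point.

local minimum

The Hessian of L is constant: H = [[8, -2], [-2, 8]].
det(H) = 8·8 − (-2)² = 60.
det(H) > 0 and tr(H) = 16 > 0, so H is positive definite and the point is a local minimum.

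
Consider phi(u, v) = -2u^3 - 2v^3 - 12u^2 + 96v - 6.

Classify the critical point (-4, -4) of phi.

The mixed partial ∂²phi/∂u∂v is 0, so the Hessian at any point is diag(phi_uu, phi_vv) = diag(-12(u + 2), -12v).
At (-4, -4): H = diag(24, 48).
Both eigenvalues are positive, so H is positive definite: a local minimum.

local minimum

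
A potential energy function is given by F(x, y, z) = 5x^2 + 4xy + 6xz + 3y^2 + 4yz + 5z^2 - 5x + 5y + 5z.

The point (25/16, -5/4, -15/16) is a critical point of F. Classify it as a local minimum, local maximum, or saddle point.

The Hessian is constant: H = [[10, 4, 6], [4, 6, 4], [6, 4, 10]].
Leading principal minors: Δ₁ = 10, Δ₂ = 44, Δ₃ = 256.
All leading minors are positive, so H is positive definite: a local minimum.

local minimum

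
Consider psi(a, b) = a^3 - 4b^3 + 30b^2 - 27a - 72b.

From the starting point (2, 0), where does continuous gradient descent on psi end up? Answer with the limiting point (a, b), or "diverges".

(3, 2)

psi is separable, so gradient descent decouples: a follows -∂psi/∂a, b follows -∂psi/∂b.
∂psi/∂a = 3(a - 3)(a + 3); at a=2 this is -15, so a increases.
∂psi/∂b = -12(b - 3)(b - 2); at b=0 this is -72, so b increases.
a converges to its nearest critical value 3 (a local min of the a-part); b converges to 2. The iterate converges to (3, 2).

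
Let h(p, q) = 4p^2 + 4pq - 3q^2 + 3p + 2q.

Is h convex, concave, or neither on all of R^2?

neither

h is quadratic, so its Hessian is the constant matrix H = [[8, 4], [4, -6]].
det(H) = -64, tr(H) = 2.
det(H) < 0, so H is indefinite: neither convex nor concave.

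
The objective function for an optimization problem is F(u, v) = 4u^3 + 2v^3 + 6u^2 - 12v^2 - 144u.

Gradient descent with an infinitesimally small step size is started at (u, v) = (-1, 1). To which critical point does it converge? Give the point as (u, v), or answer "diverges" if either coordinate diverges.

F is separable, so gradient descent decouples: u follows -∂F/∂u, v follows -∂F/∂v.
∂F/∂u = 12(u - 3)(u + 4); at u=-1 this is -144, so u increases.
∂F/∂v = 6v(v - 4); at v=1 this is -18, so v increases.
u converges to its nearest critical value 3 (a local min of the u-part); v converges to 4. The iterate converges to (3, 4).

(3, 4)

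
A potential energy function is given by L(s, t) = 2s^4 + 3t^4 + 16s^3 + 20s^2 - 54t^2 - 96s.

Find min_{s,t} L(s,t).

L(s,t) separates as P(s) + Q(t), so its minimum is min P + min Q.
P'(s) = 8(s - 1)(s + 3)(s + 4) vanishes at s ∈ {-4, -3, 1}; Q'(t) = 12t(t - 3)(t + 3) vanishes at t ∈ {-3, 0, 3}.
Local minima of P (where P''>0): P(-4)=192, P(1)=-58. Local minima of Q: Q(-3)=-243, Q(3)=-243.
So the global minimum of L is P(1) + Q(-3) = -58 − 243 = -301, attained at (1, -3).

-301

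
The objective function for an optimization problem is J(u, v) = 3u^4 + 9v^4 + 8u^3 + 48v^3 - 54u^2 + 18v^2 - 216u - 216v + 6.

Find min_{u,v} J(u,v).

J(u,v) separates as P(u) + Q(v) + 6, so its minimum is min P + min Q + 6.
P'(u) = 12(u - 3)(u + 2)(u + 3) vanishes at u ∈ {-3, -2, 3}; Q'(v) = 36(v - 1)(v + 2)(v + 3) vanishes at v ∈ {-3, -2, 1}.
Local minima of P (where P''>0): P(-3)=189, P(3)=-675. Local minima of Q: Q(-3)=243, Q(1)=-141.
So the global minimum of J is P(3) + Q(1) + 6 = -675 − 141 + 6 = -810, attained at (3, 1).

-810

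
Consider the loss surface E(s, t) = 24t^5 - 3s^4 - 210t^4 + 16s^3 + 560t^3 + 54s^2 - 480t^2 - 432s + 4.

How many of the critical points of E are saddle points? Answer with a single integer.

6

E separates as a function of s plus a function of t, so ∇E=0 decouples.
∂E/∂s = -12(s - 4)(s - 3)(s + 3) = 0 at s ∈ {-3, 3, 4}; ∂E/∂t = 120t(t - 4)(t - 2)(t - 1) = 0 at t ∈ {0, 1, 2, 4}.
The Hessian is diagonal: diag(E_ss, E_tt). Second derivatives: E_ss(-3)=-504, E_ss(3)=72, E_ss(4)=-84; E_tt(0)=-960, E_tt(1)=360, E_tt(2)=-480, E_tt(4)=2880.
Saddle points occur where the two diagonal entries have opposite signs: (-3, 1), (-3, 4), (3, 0), (3, 2), (4, 1), (4, 4). Count: 6.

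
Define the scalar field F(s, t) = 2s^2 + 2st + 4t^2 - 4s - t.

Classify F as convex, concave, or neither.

convex

F is quadratic, so its Hessian is the constant matrix H = [[4, 2], [2, 8]].
det(H) = 28, tr(H) = 12.
det(H) > 0 and tr(H) > 0, so H is positive definite everywhere: convex.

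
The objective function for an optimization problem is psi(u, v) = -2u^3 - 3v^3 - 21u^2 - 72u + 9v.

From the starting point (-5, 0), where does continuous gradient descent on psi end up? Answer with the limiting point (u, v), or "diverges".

(-4, -1)

psi is separable, so gradient descent decouples: u follows -∂psi/∂u, v follows -∂psi/∂v.
∂psi/∂u = -6(u + 3)(u + 4); at u=-5 this is -12, so u increases.
∂psi/∂v = -9(v - 1)(v + 1); at v=0 this is 9, so v decreases.
u converges to its nearest critical value -4 (a local min of the u-part); v converges to -1. The iterate converges to (-4, -1).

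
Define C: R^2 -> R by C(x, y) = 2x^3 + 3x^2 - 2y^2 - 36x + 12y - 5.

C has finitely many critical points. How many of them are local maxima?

1

C separates as a function of x plus a function of y, so ∇C=0 decouples.
∂C/∂x = 6(x - 2)(x + 3) = 0 at x ∈ {-3, 2}; ∂C/∂y = -4(y - 3) = 0 at y ∈ {3}.
The Hessian is diagonal: diag(C_xx, C_yy). Second derivatives: C_xx(-3)=-30, C_xx(2)=30; C_yy(3)=-4.
Local maxima occur where both diagonal entries negative: (-3, 3). Count: 1.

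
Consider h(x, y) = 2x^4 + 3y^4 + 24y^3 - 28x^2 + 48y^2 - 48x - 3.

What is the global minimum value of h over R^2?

h(x,y) separates as P(x) + Q(y) − 3, so its minimum is min P + min Q − 3.
P'(x) = 8(x - 3)(x + 1)(x + 2) vanishes at x ∈ {-2, -1, 3}; Q'(y) = 12y(y + 2)(y + 4) vanishes at y ∈ {-4, -2, 0}.
Local minima of P (where P''>0): P(-2)=16, P(3)=-234. Local minima of Q: Q(-4)=0, Q(0)=0.
So the global minimum of h is P(3) + Q(-4) − 3 = -234 + 0 − 3 = -237, attained at (3, -4).

-237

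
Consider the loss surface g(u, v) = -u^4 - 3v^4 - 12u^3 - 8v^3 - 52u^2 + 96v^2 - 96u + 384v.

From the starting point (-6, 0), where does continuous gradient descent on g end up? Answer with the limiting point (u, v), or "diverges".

diverges

g is separable, so gradient descent decouples: u follows -∂g/∂u, v follows -∂g/∂v.
∂g/∂u = -4(u + 2)(u + 3)(u + 4); at u=-6 this is 96, so u decreases.
∂g/∂v = -12(v - 4)(v + 2)(v + 4); at v=0 this is 384, so v decreases.
The u-coordinate has no critical point in that direction and runs off to infinity.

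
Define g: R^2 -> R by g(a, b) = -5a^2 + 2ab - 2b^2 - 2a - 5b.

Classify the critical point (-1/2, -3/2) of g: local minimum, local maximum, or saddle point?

The Hessian of g is constant: H = [[-10, 2], [2, -4]].
det(H) = (-10)·(-4) − 2² = 36.
det(H) > 0 and tr(H) = -14 < 0, so H is negative definite and the point is a local maximum.

local maximum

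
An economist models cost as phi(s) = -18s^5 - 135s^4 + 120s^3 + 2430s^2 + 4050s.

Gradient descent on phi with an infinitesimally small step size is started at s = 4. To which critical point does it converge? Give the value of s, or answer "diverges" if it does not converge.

phi'(s) = -90(s - 3)(s + 1)(s + 3)(s + 5), so phi'(4) = -28350.
Gradient descent moves in the -phi' direction, i.e. s is increasing.
There is no critical point above s=4, and phi' keeps the same sign, so the iterate runs off to +∞.

diverges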